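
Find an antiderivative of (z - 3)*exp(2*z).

(2*z - 7)*exp(2*z)/4 + C

Use integration by parts with u = z - 3, dv = exp(2*z) dz, so v = exp(2*z)/2.
Apply parts 1 times (tabular method): alternate signs, differentiate u down to 0, integrate dv up.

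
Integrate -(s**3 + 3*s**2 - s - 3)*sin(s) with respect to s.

Use integration by parts with u = s**3 + 3*s**2 - s - 3, dv = -sin(s) ds, so v = cos(s).
Apply parts 3 times (tabular method): alternate signs, differentiate u down to 0, integrate dv up.

s**3*cos(s) - 3*s**2*sin(s) + 3*s**2*cos(s) - 6*s*sin(s) - 7*s*cos(s) + 7*sin(s) - 9*cos(s) + C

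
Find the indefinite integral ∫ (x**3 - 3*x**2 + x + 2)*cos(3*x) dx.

x**3*sin(3*x)/3 - x**2*sin(3*x) + x**2*cos(3*x)/3 + x*sin(3*x)/9 - 2*x*cos(3*x)/3 + 8*sin(3*x)/9 + cos(3*x)/27 + C

Use integration by parts with u = x**3 - 3*x**2 + x + 2, dv = cos(3*x) dx, so v = sin(3*x)/3.
Apply parts 3 times (tabular method): alternate signs, differentiate u down to 0, integrate dv up.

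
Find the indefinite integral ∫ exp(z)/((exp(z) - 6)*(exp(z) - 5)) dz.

Let u = e^z, du = e^z dz.
The integral becomes ∫ du/((u-6)(u-5)); decompose into partial fractions.

log(exp(z) - 6) - log(exp(z) - 5) + C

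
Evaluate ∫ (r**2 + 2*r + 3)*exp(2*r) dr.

(2*r**2 + 2*r + 5)*exp(2*r)/4 + C

Use integration by parts with u = r**2 + 2*r + 3, dv = exp(2*r) dr, so v = exp(2*r)/2.
Apply parts 2 times (tabular method): alternate signs, differentiate u down to 0, integrate dv up.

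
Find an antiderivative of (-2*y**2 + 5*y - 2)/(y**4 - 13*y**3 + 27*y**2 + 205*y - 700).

-65*log(y - 7)/44 + 17*log(y - 5)/12 + 2*log(y + 4)/33 - 3/(2*y - 10) + C

Factor the denominator: (y - 7)*(y - 5)**2*(y + 4).
Partial-fraction decomposition: 2/(33*(y + 4)) + 17/(12*(y - 5)) + 3/(2*(y - 5)**2) - 65/(44*(y - 7)).
Integrate each term; A/(y−a) gives A·log|y−a|; A/(y−a)² gives −A/(y−a).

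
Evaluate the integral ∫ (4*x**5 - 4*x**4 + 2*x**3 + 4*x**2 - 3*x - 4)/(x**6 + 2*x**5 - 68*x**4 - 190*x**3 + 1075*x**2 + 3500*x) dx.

Factor the denominator: x*(x - 7)*(x - 5)*(x + 4)*(x + 5)**2.
Partial-fraction decomposition: -380117/(36000*(x + 5)) - 15139/(600*(x + 5)**2) + 1294/(99*(x + 4)) - 10331/(9000*(x - 5)) + 58481/(22176*(x - 7)) - 1/(875*x).
Integrate each term; A/(x−a) gives A·log|x−a|; A/(x−a)² gives −A/(x−a).

-log(x)/875 + 58481*log(x - 7)/22176 - 10331*log(x - 5)/9000 + 1294*log(x + 4)/99 - 380117*log(x + 5)/36000 + 15139/(600*x + 3000) + C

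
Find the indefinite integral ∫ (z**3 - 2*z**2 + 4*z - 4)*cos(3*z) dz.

z**3*sin(3*z)/3 - 2*z**2*sin(3*z)/3 + z**2*cos(3*z)/3 + 10*z*sin(3*z)/9 - 4*z*cos(3*z)/9 - 32*sin(3*z)/27 + 10*cos(3*z)/27 + C

Use integration by parts with u = z**3 - 2*z**2 + 4*z - 4, dv = cos(3*z) dz, so v = sin(3*z)/3.
Apply parts 3 times (tabular method): alternate signs, differentiate u down to 0, integrate dv up.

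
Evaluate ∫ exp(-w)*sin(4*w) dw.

Let I denote the integral. Integrate by parts with u = sin(4*w), dv = exp(-w) dw, so v = -exp(-w): I = -exp(-w)*sin(4*w) + 4·∫ exp(-w)*cos(4*w) dw.
Apply parts again with u = cos(4*w), dv = exp(-w) dw: ∫ exp(-w)*cos(4*w) dw = -exp(-w)*cos(4*w) − 4·I. Substituting back brings back I: I = -exp(-w)*sin(4*w) - 4*exp(-w)*cos(4*w) − 16·I.
Solving for I: (1 + 16)·I equals the remaining terms, so I = (1/17)·(-exp(-w)*sin(4*w) - 4*exp(-w)*cos(4*w)).

-exp(-w)*sin(4*w)/17 - 4*exp(-w)*cos(4*w)/17 + C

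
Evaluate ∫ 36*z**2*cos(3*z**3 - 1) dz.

4*sin(3*z**3 - 1) + C

Let u = 3*z**3 - 1, so du = (9*z**2) dz.
Rewriting, the integral becomes 4·∫ cos(u) du = 4·sin(u).
Substituting back, u = 3*z**3 - 1.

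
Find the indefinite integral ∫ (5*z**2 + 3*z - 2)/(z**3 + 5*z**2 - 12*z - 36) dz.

52*log(z - 3)/45 - 3*log(z + 2)/5 + 40*log(z + 6)/9 + C

Factor the denominator: (z - 3)*(z + 2)*(z + 6).
Partial-fraction decomposition: 40/(9*(z + 6)) - 3/(5*(z + 2)) + 52/(45*(z - 3)).
Integrate each term: A/(z−a) contributes A·log|z−a|.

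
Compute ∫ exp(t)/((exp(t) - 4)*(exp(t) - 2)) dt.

log(exp(t) - 4)/2 - log(exp(t) - 2)/2 + C

Let u = e^t, du = e^t dt.
The integral becomes ∫ du/((u-4)(u-2)); decompose into partial fractions.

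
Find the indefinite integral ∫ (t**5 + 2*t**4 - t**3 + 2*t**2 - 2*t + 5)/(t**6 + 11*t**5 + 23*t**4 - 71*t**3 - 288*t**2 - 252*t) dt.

Factor the denominator: t*(t - 3)*(t + 2)**2*(t + 3)*(t + 7).
Partial-fraction decomposition: 2309/(1400*(t + 7)) - 25/(72*(t + 3)) - 37/(100*(t + 2)) + 1/(2*(t + 2)**2) + 79/(900*(t - 3)) - 5/(252*t).
Integrate each term; A/(t−a) gives A·log|t−a|; A/(t−a)² gives −A/(t−a).

-5*log(t)/252 + 79*log(t - 3)/900 - 37*log(t + 2)/100 - 25*log(t + 3)/72 + 2309*log(t + 7)/1400 - 1/(2*t + 4) + C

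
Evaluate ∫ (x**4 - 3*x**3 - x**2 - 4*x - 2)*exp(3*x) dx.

Use integration by parts with u = x**4 - 3*x**3 - x**2 - 4*x - 2, dv = exp(3*x) dx, so v = exp(3*x)/3.
Apply parts 4 times (tabular method): alternate signs, differentiate u down to 0, integrate dv up.

(27*x**4 - 117*x**3 + 90*x**2 - 168*x + 2)*exp(3*x)/81 + C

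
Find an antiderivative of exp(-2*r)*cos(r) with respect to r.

exp(-2*r)*sin(r)/5 - 2*exp(-2*r)*cos(r)/5 + C

Let I denote the integral. Integrate by parts with u = cos(r), dv = exp(-2*r) dr, so v = -exp(-2*r)/2: I = -exp(-2*r)*cos(r)/2 − (1/2)·∫ exp(-2*r)*sin(r) dr.
Apply parts again with u = sin(r), dv = exp(-2*r) dr: ∫ exp(-2*r)*sin(r) dr = -exp(-2*r)*sin(r)/2 + (1/2)·I. Substituting back brings back I: I = exp(-2*r)*sin(r)/4 - exp(-2*r)*cos(r)/2 − (1/4)·I.
Solving for I: (1 + 1/4)·I equals the remaining terms, so I = (4/5)·(exp(-2*r)*sin(r)/4 - exp(-2*r)*cos(r)/2).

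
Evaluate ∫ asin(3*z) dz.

z*asin(3*z) + sqrt(-9*z**2 + 1)/3 + C

Use integration by parts with u = arcsin(3*z), dv = dz.
Then du = 3/sqrt(-9*z**2 + 1) dz.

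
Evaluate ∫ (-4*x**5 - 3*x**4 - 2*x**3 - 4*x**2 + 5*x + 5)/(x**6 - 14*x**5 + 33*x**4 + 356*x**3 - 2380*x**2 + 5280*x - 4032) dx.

Factor the denominator: (x - 7)*(x - 4)**2*(x - 3)*(x - 2)*(x + 6).
Partial-fraction decomposition: -27479/(93600*(x + 6)) - 193/(160*(x - 2)) + 1285/(36*(x - 3)) - 452/(75*(x - 4)) + 1677/(20*(x - 4)**2) - 25091/(780*(x - 7)).
Integrate each term; A/(x−a) gives A·log|x−a|; A/(x−a)² gives −A/(x−a).

-25091*log(x - 7)/780 - 452*log(x - 4)/75 + 1285*log(x - 3)/36 - 193*log(x - 2)/160 - 27479*log(x + 6)/93600 - 1677/(20*x - 80) + C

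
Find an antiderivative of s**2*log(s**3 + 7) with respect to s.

Let u = s**3 + 7, so du = (3*s**2) ds.
The integral becomes (1/3)·∫ log(u) du; integrate by parts with u′=log(u), dv′=du.

s**3*log(s**3 + 7)/3 - s**3/3 + 7*log(s**3 + 7)/3 + C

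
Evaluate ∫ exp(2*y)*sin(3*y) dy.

2*exp(2*y)*sin(3*y)/13 - 3*exp(2*y)*cos(3*y)/13 + C

Let I denote the integral. Integrate by parts with u = sin(3*y), dv = exp(2*y) dy, so v = exp(2*y)/2: I = exp(2*y)*sin(3*y)/2 − (3/2)·∫ exp(2*y)*cos(3*y) dy.
Apply parts again with u = cos(3*y), dv = exp(2*y) dy: ∫ exp(2*y)*cos(3*y) dy = exp(2*y)*cos(3*y)/2 + (3/2)·I. Substituting back brings back I: I = exp(2*y)*sin(3*y)/2 - 3*exp(2*y)*cos(3*y)/4 − (9/4)·I.
Solving for I: (1 + 9/4)·I equals the remaining terms, so I = (4/13)·(exp(2*y)*sin(3*y)/2 - 3*exp(2*y)*cos(3*y)/4).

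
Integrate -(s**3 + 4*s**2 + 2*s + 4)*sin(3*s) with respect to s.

Use integration by parts with u = s**3 + 4*s**2 + 2*s + 4, dv = -sin(3*s) ds, so v = cos(3*s)/3.
Apply parts 3 times (tabular method): alternate signs, differentiate u down to 0, integrate dv up.

s**3*cos(3*s)/3 - s**2*sin(3*s)/3 + 4*s**2*cos(3*s)/3 - 8*s*sin(3*s)/9 + 4*s*cos(3*s)/9 - 4*sin(3*s)/27 + 28*cos(3*s)/27 + C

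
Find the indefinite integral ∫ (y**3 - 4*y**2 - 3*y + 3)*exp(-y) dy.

(-y**3 + y**2 + 5*y + 2)*exp(-y) + C

Use integration by parts with u = y**3 - 4*y**2 - 3*y + 3, dv = exp(-y) dy, so v = -exp(-y).
Apply parts 3 times (tabular method): alternate signs, differentiate u down to 0, integrate dv up.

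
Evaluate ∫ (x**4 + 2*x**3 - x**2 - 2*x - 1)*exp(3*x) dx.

(27*x**4 + 18*x**3 - 45*x**2 - 24*x - 19)*exp(3*x)/81 + C

Use integration by parts with u = x**4 + 2*x**3 - x**2 - 2*x - 1, dv = exp(3*x) dx, so v = exp(3*x)/3.
Apply parts 4 times (tabular method): alternate signs, differentiate u down to 0, integrate dv up.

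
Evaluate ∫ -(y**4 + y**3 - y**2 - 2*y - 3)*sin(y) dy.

y**4*cos(y) - 4*y**3*sin(y) + y**3*cos(y) - 3*y**2*sin(y) - 13*y**2*cos(y) + 26*y*sin(y) - 8*y*cos(y) + 8*sin(y) + 23*cos(y) + C

Use integration by parts with u = y**4 + y**3 - y**2 - 2*y - 3, dv = -sin(y) dy, so v = cos(y).
Apply parts 4 times (tabular method): alternate signs, differentiate u down to 0, integrate dv up.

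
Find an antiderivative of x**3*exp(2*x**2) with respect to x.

Let u = x², du = 2x dx; rewrite as (1/2)∫ u^1·exp(2u) du.
Now integrate by parts 1 time.

(2*x**2 - 1)*exp(2*x**2)/8 + C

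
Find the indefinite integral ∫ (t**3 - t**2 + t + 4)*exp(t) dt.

(t**3 - 4*t**2 + 9*t - 5)*exp(t) + C

Use integration by parts with u = t**3 - t**2 + t + 4, dv = exp(t) dt, so v = exp(t).
Apply parts 3 times (tabular method): alternate signs, differentiate u down to 0, integrate dv up.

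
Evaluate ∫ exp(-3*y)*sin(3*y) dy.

-exp(-3*y)*sin(3*y)/6 - exp(-3*y)*cos(3*y)/6 + C

Let I denote the integral. Integrate by parts with u = sin(3*y), dv = exp(-3*y) dy, so v = -exp(-3*y)/3: I = -exp(-3*y)*sin(3*y)/3 + ∫ exp(-3*y)*cos(3*y) dy.
Apply parts again with u = cos(3*y), dv = exp(-3*y) dy: ∫ exp(-3*y)*cos(3*y) dy = -exp(-3*y)*cos(3*y)/3 − I. Substituting back brings back I: I = -exp(-3*y)*sin(3*y)/3 - exp(-3*y)*cos(3*y)/3 − I.
Solving for I: (1 + 1)·I equals the remaining terms, so I = (1/2)·(-exp(-3*y)*sin(3*y)/3 - exp(-3*y)*cos(3*y)/3).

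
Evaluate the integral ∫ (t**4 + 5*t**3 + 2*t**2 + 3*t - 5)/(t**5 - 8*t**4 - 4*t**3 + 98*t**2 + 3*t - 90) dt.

Factor the denominator: (t - 6)*(t - 5)*(t - 1)*(t + 1)*(t + 3).
Partial-fraction decomposition: -25/(288*(t + 3)) + 5/(84*(t + 1)) + 3/(80*(t - 1)) - 655/(96*(t - 5)) + 2461/(315*(t - 6)).
Integrate each term: A/(t−a) contributes A·log|t−a|.

2461*log(t - 6)/315 - 655*log(t - 5)/96 + 3*log(t - 1)/80 + 5*log(t + 1)/84 - 25*log(t + 3)/288 + C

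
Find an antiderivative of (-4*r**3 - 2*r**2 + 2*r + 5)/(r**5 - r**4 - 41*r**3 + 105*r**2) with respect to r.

83*log(r)/2205 - 107*log(r - 5)/120 + 23*log(r - 3)/36 + 253*log(r + 7)/1176 - 1/(21*r) + C

Factor the denominator: r**2*(r - 5)*(r - 3)*(r + 7).
Partial-fraction decomposition: 253/(1176*(r + 7)) + 23/(36*(r - 3)) - 107/(120*(r - 5)) + 83/(2205*r) + 1/(21*r**2).
Integrate each term; A/(r−a) gives A·log|r−a|; A/(r−a)² gives −A/(r−a).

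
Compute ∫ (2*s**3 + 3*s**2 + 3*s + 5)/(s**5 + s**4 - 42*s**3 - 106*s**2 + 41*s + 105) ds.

Factor the denominator: (s - 7)*(s - 1)*(s + 1)*(s + 3)*(s + 5).
Partial-fraction decomposition: -185/(576*(s + 5)) + 31/(160*(s + 3)) + 3/(128*(s + 1)) - 13/(288*(s - 1)) + 859/(5760*(s - 7)).
Integrate each term: A/(s−a) contributes A·log|s−a|.

859*log(s - 7)/5760 - 13*log(s - 1)/288 + 3*log(s + 1)/128 + 31*log(s + 3)/160 - 185*log(s + 5)/576 + C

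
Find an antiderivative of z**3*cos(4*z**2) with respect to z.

Let u = z², du = 2z dz; rewrite as (1/2)∫ u^1·cos(4u) du.
Now integrate by parts 1 time.

z**2*sin(4*z**2)/8 + cos(4*z**2)/32 + C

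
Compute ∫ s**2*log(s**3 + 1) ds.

Let u = s**3 + 1, so du = (3*s**2) ds.
The integral becomes (1/3)·∫ log(u) du; integrate by parts with u′=log(u), dv′=du.

s**3*log(s**3 + 1)/3 - s**3/3 + log(s**3 + 1)/3 + C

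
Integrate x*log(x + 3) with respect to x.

x**2*log(x + 3)/2 - x**2/4 + 3*x/2 - 9*log(x + 3)/2 + C

Use integration by parts with u = log(x + 3), dv = x dx.
Then du = 1/(x + 3) dx and v = x**2/2.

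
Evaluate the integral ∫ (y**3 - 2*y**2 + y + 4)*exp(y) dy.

(y**3 - 5*y**2 + 11*y - 7)*exp(y) + C

Use integration by parts with u = y**3 - 2*y**2 + y + 4, dv = exp(y) dy, so v = exp(y).
Apply parts 3 times (tabular method): alternate signs, differentiate u down to 0, integrate dv up.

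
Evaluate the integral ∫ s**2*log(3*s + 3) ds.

Use integration by parts with u = log(3*s + 3), dv = s**2 ds.
Then du = 3/(3*s + 3) ds and v = s**3/3.

s**3*log(3*s + 3)/3 - s**3/9 + s**2/6 - s/3 + log(s + 1)/3 + C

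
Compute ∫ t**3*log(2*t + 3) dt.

t**4*log(2*t + 3)/4 - t**4/16 + t**3/8 - 9*t**2/32 + 27*t/32 - 81*log(2*t + 3)/64 + C

Use integration by parts with u = log(2*t + 3), dv = t**3 dt.
Then du = 2/(2*t + 3) dt and v = t**4/4.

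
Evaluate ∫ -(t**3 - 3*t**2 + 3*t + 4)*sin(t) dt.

t**3*cos(t) - 3*t**2*sin(t) - 3*t**2*cos(t) + 6*t*sin(t) - 3*t*cos(t) + 3*sin(t) + 10*cos(t) + C

Use integration by parts with u = t**3 - 3*t**2 + 3*t + 4, dv = -sin(t) dt, so v = cos(t).
Apply parts 3 times (tabular method): alternate signs, differentiate u down to 0, integrate dv up.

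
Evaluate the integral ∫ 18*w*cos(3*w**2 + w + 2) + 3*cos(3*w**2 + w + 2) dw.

Let u = 3*w**2 + w + 2, so du = (6*w + 1) dw.
Rewriting, the integral becomes 3·∫ cos(u) du = 3·sin(u).
Substituting back, u = 3*w**2 + w + 2.

3*sin(3*w**2 + w + 2) + C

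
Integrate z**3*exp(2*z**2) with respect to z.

(2*z**2 - 1)*exp(2*z**2)/8 + C

Let u = z², du = 2z dz; rewrite as (1/2)∫ u^1·exp(2u) du.
Now integrate by parts 1 time.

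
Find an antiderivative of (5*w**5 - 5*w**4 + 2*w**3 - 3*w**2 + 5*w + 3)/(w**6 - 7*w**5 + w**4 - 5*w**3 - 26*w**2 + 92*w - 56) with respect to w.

72607*log(w - 7)/17172 - 181*log(w - 1)/2700 + 275*log(w + 2)/648 + 4393*log(w**2 + 4)/21200 + 7399*atan(w/2)/10600 + 7/(90*w - 90) + C

Factor the denominator: (w - 7)*(w - 1)**2*(w + 2)*(w**2 + 4).
Partial-fraction decomposition: (4393*w + 14798)/(10600*(w**2 + 4)) + 275/(648*(w + 2)) - 181/(2700*(w - 1)) - 7/(90*(w - 1)**2) + 72607/(17172*(w - 7)).
Integrate each term; A/(w−a) gives A·log|w−a|; the (Bw+D)/(w²+p²) term gives a log and an atan.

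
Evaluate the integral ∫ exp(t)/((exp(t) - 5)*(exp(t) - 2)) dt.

Let u = e^t, du = e^t dt.
The integral becomes ∫ du/((u-5)(u-2)); decompose into partial fractions.

log(exp(t) - 5)/3 - log(exp(t) - 2)/3 + C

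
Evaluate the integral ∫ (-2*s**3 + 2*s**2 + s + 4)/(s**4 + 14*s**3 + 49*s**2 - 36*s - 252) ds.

Factor the denominator: (s - 2)*(s + 3)*(s + 6)*(s + 7).
Partial-fraction decomposition: -781/(36*(s + 7)) + 251/(12*(s + 6)) - 73/(60*(s + 3)) - 1/(180*(s - 2)).
Integrate each term: A/(s−a) contributes A·log|s−a|.

-log(s - 2)/180 - 73*log(s + 3)/60 + 251*log(s + 6)/12 - 781*log(s + 7)/36 + C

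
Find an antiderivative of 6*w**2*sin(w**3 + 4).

-2*cos(w**3 + 4) + C

Let u = w**3 + 4, so du = (3*w**2) dw.
Rewriting, the integral becomes 2·∫ sin(u) du = 2·-cos(u).
Substituting back, u = w**3 + 4.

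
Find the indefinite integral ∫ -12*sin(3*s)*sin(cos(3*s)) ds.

Let u = cos(3*s), so du = (-3*sin(3*s)) ds.
Rewriting, the integral becomes 4·∫ sin(u) du = 4·-cos(u).
Substituting back, u = cos(3*s).

-4*cos(cos(3*s)) + C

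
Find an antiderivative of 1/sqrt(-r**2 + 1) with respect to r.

Substitute r = sin(θ), so dr = cos(θ) dθ and the radical becomes sqrt(-r**2 + 1) = cos(θ) by the Pythagorean identity.
Integrate the resulting trig expression in θ, then back-substitute θ = asin(r), sin(θ) = r, cos(θ) = sqrt(-r**2 + 1) (absorbing any constant into C).

asin(r) + C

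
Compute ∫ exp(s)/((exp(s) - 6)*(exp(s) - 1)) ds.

log(exp(s) - 6)/5 - log(exp(s) - 1)/5 + C

Let u = e^s, du = e^s ds.
The integral becomes ∫ du/((u-6)(u-1)); decompose into partial fractions.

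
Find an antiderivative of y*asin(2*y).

y**2*asin(2*y)/2 + y*sqrt(-4*y**2 + 1)/8 - asin(2*y)/16 + C

Use integration by parts with u = arcsin(2*y), dv = y dy.
Then du = 2/sqrt(-4*y**2 + 1) dy.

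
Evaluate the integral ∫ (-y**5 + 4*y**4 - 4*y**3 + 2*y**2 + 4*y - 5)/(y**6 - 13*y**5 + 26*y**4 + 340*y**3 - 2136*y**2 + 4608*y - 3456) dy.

-3365*log(y - 6)/576 + 1937*log(y - 4)/400 + 2*log(y - 3)/27 + 11*log(y - 2)/128 - 13867*log(y + 6)/86400 - 213/(40*y - 160) + C

Factor the denominator: (y - 6)*(y - 4)**2*(y - 3)*(y - 2)*(y + 6).
Partial-fraction decomposition: -13867/(86400*(y + 6)) + 11/(128*(y - 2)) + 2/(27*(y - 3)) + 1937/(400*(y - 4)) + 213/(40*(y - 4)**2) - 3365/(576*(y - 6)).
Integrate each term; A/(y−a) gives A·log|y−a|; A/(y−a)² gives −A/(y−a).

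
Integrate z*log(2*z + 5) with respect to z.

Use integration by parts with u = log(2*z + 5), dv = z dz.
Then du = 2/(2*z + 5) dz and v = z**2/2.

z**2*log(2*z + 5)/2 - z**2/4 + 5*z/4 - 25*log(2*z + 5)/8 + C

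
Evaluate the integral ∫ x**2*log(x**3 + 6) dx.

x**3*log(x**3 + 6)/3 - x**3/3 + 2*log(x**3 + 6) + C

Let u = x**3 + 6, so du = (3*x**2) dx.
The integral becomes (1/3)·∫ log(u) du; integrate by parts with u′=log(u), dv′=du.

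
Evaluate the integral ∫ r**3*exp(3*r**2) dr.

Let u = r², du = 2r dr; rewrite as (1/2)∫ u^1·exp(3u) du.
Now integrate by parts 1 time.

(3*r**2 - 1)*exp(3*r**2)/18 + C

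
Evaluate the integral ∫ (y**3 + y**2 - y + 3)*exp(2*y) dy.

(4*y**3 - 2*y**2 - 2*y + 13)*exp(2*y)/8 + C

Use integration by parts with u = y**3 + y**2 - y + 3, dv = exp(2*y) dy, so v = exp(2*y)/2.
Apply parts 3 times (tabular method): alternate signs, differentiate u down to 0, integrate dv up.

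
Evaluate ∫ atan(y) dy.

y*atan(y) - log(y**2 + 1)/2 + C

Use integration by parts with u = arctan(y), dv = dy.
Then du = 1/(y**2 + 1) dy.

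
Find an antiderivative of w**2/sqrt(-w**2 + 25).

-w*sqrt(-w**2 + 25)/2 + 25*asin(w/5)/2 + C

Substitute w = 5·sin(θ), so dw = 5·cos(θ) dθ and the radical becomes sqrt(-w**2 + 25) = 5·cos(θ) by the Pythagorean identity.
Integrate the resulting trig expression in θ, then back-substitute θ = asin(w/5), sin(θ) = w/5, cos(θ) = sqrt(-w**2 + 25)/5 (absorbing any constant into C).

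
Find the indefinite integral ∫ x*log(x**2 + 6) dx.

x**2*log(x**2 + 6)/2 - x**2/2 + 3*log(x**2 + 6) + C

Let u = x**2 + 6, so du = (2*x) dx.
The integral becomes (1/2)·∫ log(u) du; integrate by parts with u′=log(u), dv′=du.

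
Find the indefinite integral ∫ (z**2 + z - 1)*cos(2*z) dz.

z**2*sin(2*z)/2 + z*sin(2*z)/2 + z*cos(2*z)/2 - 3*sin(2*z)/4 + cos(2*z)/4 + C

Use integration by parts with u = z**2 + z - 1, dv = cos(2*z) dz, so v = sin(2*z)/2.
Apply parts 2 times (tabular method): alternate signs, differentiate u down to 0, integrate dv up.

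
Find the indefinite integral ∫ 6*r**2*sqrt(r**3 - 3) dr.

4*(r**3 - 3)**(3/2)/3 + C

Let u = r**3 - 3, so du = (3*r**2) dr.
Rewriting, the integral becomes 2·∫ √u du = 2·(2/3)u^(3/2).
Substituting back, u = r**3 - 3.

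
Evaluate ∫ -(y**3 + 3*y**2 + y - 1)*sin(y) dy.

y**3*cos(y) - 3*y**2*sin(y) + 3*y**2*cos(y) - 6*y*sin(y) - 5*y*cos(y) + 5*sin(y) - 7*cos(y) + C

Use integration by parts with u = y**3 + 3*y**2 + y - 1, dv = -sin(y) dy, so v = cos(y).
Apply parts 3 times (tabular method): alternate signs, differentiate u down to 0, integrate dv up.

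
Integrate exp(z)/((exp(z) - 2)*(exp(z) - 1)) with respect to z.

log(exp(z) - 2) - log(exp(z) - 1) + C

Let u = e^z, du = e^z dz.
The integral becomes ∫ du/((u-1)(u-2)); decompose into partial fractions.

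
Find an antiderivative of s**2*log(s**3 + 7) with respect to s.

s**3*log(s**3 + 7)/3 - s**3/3 + 7*log(s**3 + 7)/3 + C

Let u = s**3 + 7, so du = (3*s**2) ds.
The integral becomes (1/3)·∫ log(u) du; integrate by parts with u′=log(u), dv′=du.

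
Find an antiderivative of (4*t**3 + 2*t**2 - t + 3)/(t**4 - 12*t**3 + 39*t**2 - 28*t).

Factor the denominator: t*(t - 7)*(t - 4)*(t - 1).
Partial-fraction decomposition: 4/(9*(t - 1)) - 287/(36*(t - 4)) + 733/(63*(t - 7)) - 3/(28*t).
Integrate each term: A/(t−a) contributes A·log|t−a|.

-3*log(t)/28 + 733*log(t - 7)/63 - 287*log(t - 4)/36 + 4*log(t - 1)/9 + C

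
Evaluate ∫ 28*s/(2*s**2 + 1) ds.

Let u = 2*s**2 + 1, so du = (4*s) ds.
Rewriting, the integral becomes 7·∫ 1/u du = 7·log(u).
Substituting back, u = 2*s**2 + 1.

7*log(2*s**2 + 1) + C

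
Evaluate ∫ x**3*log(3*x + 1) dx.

x**4*log(3*x + 1)/4 - x**4/16 + x**3/36 - x**2/72 + x/108 - log(3*x + 1)/324 + C

Use integration by parts with u = log(3*x + 1), dv = x**3 dx.
Then du = 3/(3*x + 1) dx and v = x**4/4.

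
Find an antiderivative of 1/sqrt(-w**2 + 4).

Substitute w = 2·sin(θ), so dw = 2·cos(θ) dθ and the radical becomes sqrt(-w**2 + 4) = 2·cos(θ) by the Pythagorean identity.
Integrate the resulting trig expression in θ, then back-substitute θ = asin(w/2), sin(θ) = w/2, cos(θ) = sqrt(-w**2 + 4)/2 (absorbing any constant into C).

asin(w/2) + C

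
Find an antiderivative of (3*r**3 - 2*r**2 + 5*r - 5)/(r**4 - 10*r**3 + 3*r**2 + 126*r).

-5*log(r)/126 + 961*log(r - 7)/70 - 601*log(r - 6)/54 + 119*log(r + 3)/270 + C

Factor the denominator: r*(r - 7)*(r - 6)*(r + 3).
Partial-fraction decomposition: 119/(270*(r + 3)) - 601/(54*(r - 6)) + 961/(70*(r - 7)) - 5/(126*r).
Integrate each term: A/(r−a) contributes A·log|r−a|.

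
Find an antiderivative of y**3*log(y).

Use integration by parts with u = log(y), dv = y**3 dy.
Then du = 1/y dy and v = y**4/4.

y**4*log(y)/4 - y**4/16 + C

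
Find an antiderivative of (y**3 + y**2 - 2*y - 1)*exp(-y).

Use integration by parts with u = y**3 + y**2 - 2*y - 1, dv = exp(-y) dy, so v = -exp(-y).
Apply parts 3 times (tabular method): alternate signs, differentiate u down to 0, integrate dv up.

(-y**3 - 4*y**2 - 6*y - 5)*exp(-y) + C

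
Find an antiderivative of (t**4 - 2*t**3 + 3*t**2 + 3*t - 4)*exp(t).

(t**4 - 6*t**3 + 21*t**2 - 39*t + 35)*exp(t) + C

Use integration by parts with u = t**4 - 2*t**3 + 3*t**2 + 3*t - 4, dv = exp(t) dt, so v = exp(t).
Apply parts 4 times (tabular method): alternate signs, differentiate u down to 0, integrate dv up.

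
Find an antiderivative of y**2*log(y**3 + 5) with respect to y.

Let u = y**3 + 5, so du = (3*y**2) dy.
The integral becomes (1/3)·∫ log(u) du; integrate by parts with u′=log(u), dv′=du.

y**3*log(y**3 + 5)/3 - y**3/3 + 5*log(y**3 + 5)/3 + C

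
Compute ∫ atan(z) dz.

z*atan(z) - log(z**2 + 1)/2 + C

Use integration by parts with u = arctan(z), dv = dz.
Then du = 1/(z**2 + 1) dz.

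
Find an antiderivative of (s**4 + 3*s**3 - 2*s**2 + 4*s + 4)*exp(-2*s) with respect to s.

Use integration by parts with u = s**4 + 3*s**3 - 2*s**2 + 4*s + 4, dv = exp(-2*s) ds, so v = -exp(-2*s)/2.
Apply parts 4 times (tabular method): alternate signs, differentiate u down to 0, integrate dv up.

(-4*s**4 - 20*s**3 - 22*s**2 - 38*s - 35)*exp(-2*s)/8 + C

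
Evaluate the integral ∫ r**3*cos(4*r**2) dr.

Let u = r², du = 2r dr; rewrite as (1/2)∫ u^1·cos(4u) du.
Now integrate by parts 1 time.

r**2*sin(4*r**2)/8 + cos(4*r**2)/32 + C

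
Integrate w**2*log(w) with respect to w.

w**3*log(w)/3 - w**3/9 + C

Use integration by parts with u = log(w), dv = w**2 dw.
Then du = 1/w dw and v = w**3/3.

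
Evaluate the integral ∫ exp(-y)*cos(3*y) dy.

Let I denote the integral. Integrate by parts with u = cos(3*y), dv = exp(-y) dy, so v = -exp(-y): I = -exp(-y)*cos(3*y) − 3·∫ exp(-y)*sin(3*y) dy.
Apply parts again with u = sin(3*y), dv = exp(-y) dy: ∫ exp(-y)*sin(3*y) dy = -exp(-y)*sin(3*y) + 3·I. Substituting back brings back I: I = 3*exp(-y)*sin(3*y) - exp(-y)*cos(3*y) − 9·I.
Solving for I: (1 + 9)·I equals the remaining terms, so I = (1/10)·(3*exp(-y)*sin(3*y) - exp(-y)*cos(3*y)).

3*exp(-y)*sin(3*y)/10 - exp(-y)*cos(3*y)/10 + C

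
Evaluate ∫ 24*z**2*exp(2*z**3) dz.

Let u = 2*z**3, so du = (6*z**2) dz.
Rewriting, the integral becomes 4·∫ e^u du = 4·e^u.
Substituting back, u = 2*z**3.

4*exp(2*z**3) + C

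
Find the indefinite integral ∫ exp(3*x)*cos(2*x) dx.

Let I denote the integral. Integrate by parts with u = cos(2*x), dv = exp(3*x) dx, so v = exp(3*x)/3: I = exp(3*x)*cos(2*x)/3 + (2/3)·∫ exp(3*x)*sin(2*x) dx.
Apply parts again with u = sin(2*x), dv = exp(3*x) dx: ∫ exp(3*x)*sin(2*x) dx = exp(3*x)*sin(2*x)/3 − (2/3)·I. Substituting back brings back I: I = 2*exp(3*x)*sin(2*x)/9 + exp(3*x)*cos(2*x)/3 − (4/9)·I.
Solving for I: (1 + 4/9)·I equals the remaining terms, so I = (9/13)·(2*exp(3*x)*sin(2*x)/9 + exp(3*x)*cos(2*x)/3).

2*exp(3*x)*sin(2*x)/13 + 3*exp(3*x)*cos(2*x)/13 + C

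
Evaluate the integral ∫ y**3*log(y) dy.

y**4*log(y)/4 - y**4/16 + C

Use integration by parts with u = log(y), dv = y**3 dy.
Then du = 1/y dy and v = y**4/4.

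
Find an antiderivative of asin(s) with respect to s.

s*asin(s) + sqrt(-s**2 + 1) + C

Use integration by parts with u = arcsin(s), dv = ds.
Then du = 1/sqrt(-s**2 + 1) ds.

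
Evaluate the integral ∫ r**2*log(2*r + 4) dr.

r**3*log(2*r + 4)/3 - r**3/9 + r**2/3 - 4*r/3 + 8*log(r + 2)/3 + C

Use integration by parts with u = log(2*r + 4), dv = r**2 dr.
Then du = 2/(2*r + 4) dr and v = r**3/3.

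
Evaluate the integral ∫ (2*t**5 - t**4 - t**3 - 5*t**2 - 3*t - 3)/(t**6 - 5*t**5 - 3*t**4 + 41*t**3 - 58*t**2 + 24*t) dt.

-log(t)/8 + 1633*log(t - 4)/504 - 11*log(t - 2)/20 - 131*log(t - 1)/144 + 193*log(t + 3)/560 + 11/(12*t - 12) + C

Factor the denominator: t*(t - 4)*(t - 2)*(t - 1)**2*(t + 3).
Partial-fraction decomposition: 193/(560*(t + 3)) - 131/(144*(t - 1)) - 11/(12*(t - 1)**2) - 11/(20*(t - 2)) + 1633/(504*(t - 4)) - 1/(8*t).
Integrate each term; A/(t−a) gives A·log|t−a|; A/(t−a)² gives −A/(t−a).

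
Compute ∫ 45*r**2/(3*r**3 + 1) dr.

Let u = 3*r**3 + 1, so du = (9*r**2) dr.
Rewriting, the integral becomes 5·∫ 1/u du = 5·log(u).
Substituting back, u = 3*r**3 + 1.

5*log(3*r**3 + 1) + C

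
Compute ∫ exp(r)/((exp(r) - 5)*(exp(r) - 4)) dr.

Let u = e^r, du = e^r dr.
The integral becomes ∫ du/((u-4)(u-5)); decompose into partial fractions.

log(exp(r) - 5) - log(exp(r) - 4) + C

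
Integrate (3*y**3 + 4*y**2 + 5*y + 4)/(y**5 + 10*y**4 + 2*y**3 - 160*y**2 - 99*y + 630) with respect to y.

17*log(y - 3)/60 - 6*log(y - 2)/35 - 7*log(y + 3)/30 + 37*log(y + 5)/28 - 6*log(y + 7)/5 + C

Factor the denominator: (y - 3)*(y - 2)*(y + 3)*(y + 5)*(y + 7).
Partial-fraction decomposition: -6/(5*(y + 7)) + 37/(28*(y + 5)) - 7/(30*(y + 3)) - 6/(35*(y - 2)) + 17/(60*(y - 3)).
Integrate each term: A/(y−a) contributes A·log|y−a|.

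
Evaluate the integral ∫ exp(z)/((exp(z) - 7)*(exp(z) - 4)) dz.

log(exp(z) - 7)/3 - log(exp(z) - 4)/3 + C

Let u = e^z, du = e^z dz.
The integral becomes ∫ du/((u-7)(u-4)); decompose into partial fractions.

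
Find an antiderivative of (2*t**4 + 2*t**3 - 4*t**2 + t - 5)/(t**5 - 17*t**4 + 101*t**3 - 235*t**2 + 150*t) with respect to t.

-log(t)/30 + 2881*log(t - 6)/30 - 1881*log(t - 5)/20 + log(t - 1)/20 + 70/(t - 5) + C

Factor the denominator: t*(t - 6)*(t - 5)**2*(t - 1).
Partial-fraction decomposition: 1/(20*(t - 1)) - 1881/(20*(t - 5)) - 70/(t - 5)**2 + 2881/(30*(t - 6)) - 1/(30*t).
Integrate each term; A/(t−a) gives A·log|t−a|; A/(t−a)² gives −A/(t−a).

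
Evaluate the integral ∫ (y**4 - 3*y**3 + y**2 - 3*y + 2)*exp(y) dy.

(y**4 - 7*y**3 + 22*y**2 - 47*y + 49)*exp(y) + C

Use integration by parts with u = y**4 - 3*y**3 + y**2 - 3*y + 2, dv = exp(y) dy, so v = exp(y).
Apply parts 4 times (tabular method): alternate signs, differentiate u down to 0, integrate dv up.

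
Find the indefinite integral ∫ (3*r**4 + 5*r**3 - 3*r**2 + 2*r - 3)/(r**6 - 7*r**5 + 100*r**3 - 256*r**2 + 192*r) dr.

Factor the denominator: r*(r - 4)*(r - 3)*(r - 2)**2*(r + 4).
Partial-fraction decomposition: -389/(8064*(r + 4)) + 1261/(144*(r - 2)) + 77/(24*(r - 2)**2) - 118/(7*(r - 3)) + 1045/(128*(r - 4)) - 1/(64*r).
Integrate each term; A/(r−a) gives A·log|r−a|; A/(r−a)² gives −A/(r−a).

-log(r)/64 + 1045*log(r - 4)/128 - 118*log(r - 3)/7 + 1261*log(r - 2)/144 - 389*log(r + 4)/8064 - 77/(24*r - 48) + C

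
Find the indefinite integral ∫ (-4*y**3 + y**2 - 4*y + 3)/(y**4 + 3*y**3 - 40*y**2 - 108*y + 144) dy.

-283*log(y - 6)/200 + 4*log(y - 1)/175 + 291*log(y + 4)/100 - 309*log(y + 6)/56 + C

Factor the denominator: (y - 6)*(y - 1)*(y + 4)*(y + 6).
Partial-fraction decomposition: -309/(56*(y + 6)) + 291/(100*(y + 4)) + 4/(175*(y - 1)) - 283/(200*(y - 6)).
Integrate each term: A/(y−a) contributes A·log|y−a|.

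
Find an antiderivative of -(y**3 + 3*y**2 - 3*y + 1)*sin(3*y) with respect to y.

Use integration by parts with u = y**3 + 3*y**2 - 3*y + 1, dv = -sin(3*y) dy, so v = cos(3*y)/3.
Apply parts 3 times (tabular method): alternate signs, differentiate u down to 0, integrate dv up.

y**3*cos(3*y)/3 - y**2*sin(3*y)/3 + y**2*cos(3*y) - 2*y*sin(3*y)/3 - 11*y*cos(3*y)/9 + 11*sin(3*y)/27 + cos(3*y)/9 + C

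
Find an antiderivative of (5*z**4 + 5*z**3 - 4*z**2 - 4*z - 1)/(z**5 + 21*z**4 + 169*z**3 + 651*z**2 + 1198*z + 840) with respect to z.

Factor the denominator: (z + 2)*(z + 3)*(z + 4)*(z + 5)*(z + 7).
Partial-fraction decomposition: 10121/(120*(z + 7)) - 2419/(12*(z + 5)) + 911/(6*(z + 4)) - 245/(8*(z + 3)) + 31/(30*(z + 2)).
Integrate each term: A/(z−a) contributes A·log|z−a|.

31*log(z + 2)/30 - 245*log(z + 3)/8 + 911*log(z + 4)/6 - 2419*log(z + 5)/12 + 10121*log(z + 7)/120 + C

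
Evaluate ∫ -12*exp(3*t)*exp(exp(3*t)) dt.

-4*exp(exp(3*t)) + C

Let u = exp(3*t), so du = (3*exp(3*t)) dt.
Rewriting, the integral becomes -4·∫ e^u du = -4·e^u.
Substituting back, u = exp(3*t).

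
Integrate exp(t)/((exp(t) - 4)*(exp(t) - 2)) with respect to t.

Let u = e^t, du = e^t dt.
The integral becomes ∫ du/((u-2)(u-4)); decompose into partial fractions.

log(exp(t) - 4)/2 - log(exp(t) - 2)/2 + C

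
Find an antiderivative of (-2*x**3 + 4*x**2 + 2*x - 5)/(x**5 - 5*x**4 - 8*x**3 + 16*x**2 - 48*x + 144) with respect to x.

Factor the denominator: (x - 6)*(x - 2)*(x + 3)*(x**2 + 4).
Partial-fraction decomposition: (28*x - 227)/(520*(x**2 + 4)) + 79/(585*(x + 3)) + 1/(160*(x - 2)) - 281/(1440*(x - 6)).
Integrate each term; A/(x−a) gives A·log|x−a|; the (Bx+D)/(x²+p²) term gives a log and an atan.

-281*log(x - 6)/1440 + log(x - 2)/160 + 79*log(x + 3)/585 + 7*log(x**2 + 4)/260 - 227*atan(x/2)/1040 + C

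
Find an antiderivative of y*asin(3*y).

Use integration by parts with u = arcsin(3*y), dv = y dy.
Then du = 3/sqrt(-9*y**2 + 1) dy.

y**2*asin(3*y)/2 + y*sqrt(-9*y**2 + 1)/12 - asin(3*y)/36 + C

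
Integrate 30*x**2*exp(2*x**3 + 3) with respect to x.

Let u = 2*x**3 + 3, so du = (6*x**2) dx.
Rewriting, the integral becomes 5·∫ e^u du = 5·e^u.
Substituting back, u = 2*x**3 + 3.

5*exp(2*x**3 + 3) + C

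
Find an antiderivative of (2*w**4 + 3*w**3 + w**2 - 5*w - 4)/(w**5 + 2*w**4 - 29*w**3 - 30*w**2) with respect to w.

Factor the denominator: w**2*(w - 5)*(w + 1)*(w + 6).
Partial-fraction decomposition: 1003/(990*(w + 6)) - 1/(30*(w + 1)) + 1621/(1650*(w - 5)) + 17/(450*w) + 2/(15*w**2).
Integrate each term; A/(w−a) gives A·log|w−a|; A/(w−a)² gives −A/(w−a).

17*log(w)/450 + 1621*log(w - 5)/1650 - log(w + 1)/30 + 1003*log(w + 6)/990 - 2/(15*w) + C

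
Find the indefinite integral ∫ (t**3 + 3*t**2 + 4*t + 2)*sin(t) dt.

-t**3*cos(t) + 3*t**2*sin(t) - 3*t**2*cos(t) + 6*t*sin(t) + 2*t*cos(t) - 2*sin(t) + 4*cos(t) + C

Use integration by parts with u = t**3 + 3*t**2 + 4*t + 2, dv = sin(t) dt, so v = -cos(t).
Apply parts 3 times (tabular method): alternate signs, differentiate u down to 0, integrate dv up.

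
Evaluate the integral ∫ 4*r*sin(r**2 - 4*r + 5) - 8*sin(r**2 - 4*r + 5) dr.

Let u = r**2 - 4*r + 5, so du = (2*r - 4) dr.
Rewriting, the integral becomes 2·∫ sin(u) du = 2·-cos(u).
Substituting back, u = r**2 - 4*r + 5.

-2*cos(r**2 - 4*r + 5) + C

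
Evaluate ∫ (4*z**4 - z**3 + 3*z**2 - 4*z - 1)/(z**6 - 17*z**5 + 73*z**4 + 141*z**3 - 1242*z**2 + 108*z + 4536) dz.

9379*log(z - 7)/360 - 399941*log(z - 6)/15552 - 311*log(z - 3)/1080 + 91*log(z + 2)/2880 - 389*log(z + 3)/4860 + 5051/(216*z - 1296) + C

Factor the denominator: (z - 7)*(z - 6)**2*(z - 3)*(z + 2)*(z + 3).
Partial-fraction decomposition: -389/(4860*(z + 3)) + 91/(2880*(z + 2)) - 311/(1080*(z - 3)) - 399941/(15552*(z - 6)) - 5051/(216*(z - 6)**2) + 9379/(360*(z - 7)).
Integrate each term; A/(z−a) gives A·log|z−a|; A/(z−a)² gives −A/(z−a).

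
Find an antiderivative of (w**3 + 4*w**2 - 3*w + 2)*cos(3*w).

Use integration by parts with u = w**3 + 4*w**2 - 3*w + 2, dv = cos(3*w) dw, so v = sin(3*w)/3.
Apply parts 3 times (tabular method): alternate signs, differentiate u down to 0, integrate dv up.

w**3*sin(3*w)/3 + 4*w**2*sin(3*w)/3 + w**2*cos(3*w)/3 - 11*w*sin(3*w)/9 + 8*w*cos(3*w)/9 + 10*sin(3*w)/27 - 11*cos(3*w)/27 + C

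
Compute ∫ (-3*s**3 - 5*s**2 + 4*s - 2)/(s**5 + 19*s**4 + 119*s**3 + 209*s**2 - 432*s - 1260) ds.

-19*log(s - 2)/1260 - 11*log(s + 3)/60 + 57*log(s + 5)/7 - 221*log(s + 6)/12 + 377*log(s + 7)/36 + C

Factor the denominator: (s - 2)*(s + 3)*(s + 5)*(s + 6)*(s + 7).
Partial-fraction decomposition: 377/(36*(s + 7)) - 221/(12*(s + 6)) + 57/(7*(s + 5)) - 11/(60*(s + 3)) - 19/(1260*(s - 2)).
Integrate each term: A/(s−a) contributes A·log|s−a|.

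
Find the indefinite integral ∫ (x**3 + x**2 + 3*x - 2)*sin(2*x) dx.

-x**3*cos(2*x)/2 + 3*x**2*sin(2*x)/4 - x**2*cos(2*x)/2 + x*sin(2*x)/2 - 3*x*cos(2*x)/4 + 3*sin(2*x)/8 + 5*cos(2*x)/4 + C

Use integration by parts with u = x**3 + x**2 + 3*x - 2, dv = sin(2*x) dx, so v = -cos(2*x)/2.
Apply parts 3 times (tabular method): alternate signs, differentiate u down to 0, integrate dv up.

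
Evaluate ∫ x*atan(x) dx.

x**2*atan(x)/2 - x/2 + atan(x)/2 + C

Use integration by parts with u = arctan(x), dv = x dx.
Then du = 1/(x**2 + 1) dx.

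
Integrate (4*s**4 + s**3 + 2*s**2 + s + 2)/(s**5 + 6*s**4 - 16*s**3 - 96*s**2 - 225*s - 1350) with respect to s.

Factor the denominator: (s - 5)*(s + 5)*(s + 6)*(s**2 + 9).
Partial-fraction decomposition: 2*(89*s - 444)/(765*(s**2 + 9)) + 5036/(495*(s + 6)) - 1211/(170*(s + 5)) + 1341/(1870*(s - 5)).
Integrate each term; A/(s−a) gives A·log|s−a|; the (Bs+D)/(s²+p²) term gives a log and an atan.

1341*log(s - 5)/1870 - 1211*log(s + 5)/170 + 5036*log(s + 6)/495 + 89*log(s**2 + 9)/765 - 296*atan(s/3)/765 + C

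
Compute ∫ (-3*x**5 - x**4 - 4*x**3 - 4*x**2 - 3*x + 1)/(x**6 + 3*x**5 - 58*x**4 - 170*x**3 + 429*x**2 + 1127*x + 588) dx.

Factor the denominator: (x - 7)*(x - 3)*(x + 1)**2*(x + 4)*(x + 7).
Partial-fraction decomposition: -8203/(2520*(x + 7)) + 1007/(693*(x + 4)) - 25/(768*(x + 1)) + 1/(96*(x + 1)**2) + 481/(2240*(x - 3)) - 27205/(19712*(x - 7)).
Integrate each term; A/(x−a) gives A·log|x−a|; A/(x−a)² gives −A/(x−a).

-27205*log(x - 7)/19712 + 481*log(x - 3)/2240 - 25*log(x + 1)/768 + 1007*log(x + 4)/693 - 8203*log(x + 7)/2520 - 1/(96*x + 96) + C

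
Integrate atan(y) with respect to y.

y*atan(y) - log(y**2 + 1)/2 + C

Use integration by parts with u = arctan(y), dv = dy.
Then du = 1/(y**2 + 1) dy.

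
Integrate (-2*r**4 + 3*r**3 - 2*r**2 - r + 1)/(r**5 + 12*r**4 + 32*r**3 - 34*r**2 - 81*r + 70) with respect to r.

Factor the denominator: (r - 1)**2*(r + 2)*(r + 5)*(r + 7).
Partial-fraction decomposition: -5921/(640*(r + 7)) + 1669/(216*(r + 5)) - 61/(135*(r + 2)) - 3/(128*(r - 1)) - 1/(144*(r - 1)**2).
Integrate each term; A/(r−a) gives A·log|r−a|; A/(r−a)² gives −A/(r−a).

-3*log(r - 1)/128 - 61*log(r + 2)/135 + 1669*log(r + 5)/216 - 5921*log(r + 7)/640 + 1/(144*r - 144) + C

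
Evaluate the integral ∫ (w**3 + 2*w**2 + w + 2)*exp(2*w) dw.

Use integration by parts with u = w**3 + 2*w**2 + w + 2, dv = exp(2*w) dw, so v = exp(2*w)/2.
Apply parts 3 times (tabular method): alternate signs, differentiate u down to 0, integrate dv up.

(4*w**3 + 2*w**2 + 2*w + 7)*exp(2*w)/8 + C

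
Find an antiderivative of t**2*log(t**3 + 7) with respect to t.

Let u = t**3 + 7, so du = (3*t**2) dt.
The integral becomes (1/3)·∫ log(u) du; integrate by parts with u′=log(u), dv′=du.

t**3*log(t**3 + 7)/3 - t**3/3 + 7*log(t**3 + 7)/3 + C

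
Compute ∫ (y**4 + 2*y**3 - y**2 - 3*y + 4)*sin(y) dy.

-y**4*cos(y) + 4*y**3*sin(y) - 2*y**3*cos(y) + 6*y**2*sin(y) + 13*y**2*cos(y) - 26*y*sin(y) + 15*y*cos(y) - 15*sin(y) - 30*cos(y) + C

Use integration by parts with u = y**4 + 2*y**3 - y**2 - 3*y + 4, dv = sin(y) dy, so v = -cos(y).
Apply parts 4 times (tabular method): alternate signs, differentiate u down to 0, integrate dv up.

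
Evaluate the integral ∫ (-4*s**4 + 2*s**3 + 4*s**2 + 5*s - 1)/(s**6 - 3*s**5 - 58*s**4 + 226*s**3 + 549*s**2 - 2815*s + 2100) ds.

Factor the denominator: (s - 5)**2*(s - 3)*(s - 1)*(s + 4)*(s + 7).
Partial-fraction decomposition: 1013/(3456*(s + 7)) - 1109/(8505*(s + 4)) - 3/(640*(s - 1)) - 11/(28*(s - 3)) + 913/(3888*(s - 5)) - 1063/(432*(s - 5)**2).
Integrate each term; A/(s−a) gives A·log|s−a|; A/(s−a)² gives −A/(s−a).

913*log(s - 5)/3888 - 11*log(s - 3)/28 - 3*log(s - 1)/640 - 1109*log(s + 4)/8505 + 1013*log(s + 7)/3456 + 1063/(432*s - 2160) + C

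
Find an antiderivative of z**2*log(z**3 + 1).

Let u = z**3 + 1, so du = (3*z**2) dz.
The integral becomes (1/3)·∫ log(u) du; integrate by parts with u′=log(u), dv′=du.

z**3*log(z**3 + 1)/3 - z**3/3 + log(z**3 + 1)/3 + C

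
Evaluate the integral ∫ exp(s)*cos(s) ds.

Let I denote the integral. Integrate by parts with u = cos(s), dv = exp(s) ds, so v = exp(s): I = exp(s)*cos(s) + ∫ exp(s)*sin(s) ds.
Apply parts again with u = sin(s), dv = exp(s) ds: ∫ exp(s)*sin(s) ds = exp(s)*sin(s) − I. Substituting back brings back I: I = exp(s)*sin(s) + exp(s)*cos(s) − I.
Solving for I: (1 + 1)·I equals the remaining terms, so I = (1/2)·(exp(s)*sin(s) + exp(s)*cos(s)).

exp(s)*sin(s)/2 + exp(s)*cos(s)/2 + C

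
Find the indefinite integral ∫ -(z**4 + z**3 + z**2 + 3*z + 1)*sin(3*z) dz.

Use integration by parts with u = z**4 + z**3 + z**2 + 3*z + 1, dv = -sin(3*z) dz, so v = cos(3*z)/3.
Apply parts 4 times (tabular method): alternate signs, differentiate u down to 0, integrate dv up.

z**4*cos(3*z)/3 - 4*z**3*sin(3*z)/9 + z**3*cos(3*z)/3 - z**2*sin(3*z)/3 - z**2*cos(3*z)/9 + 2*z*sin(3*z)/27 + 7*z*cos(3*z)/9 - 7*sin(3*z)/27 + 29*cos(3*z)/81 + C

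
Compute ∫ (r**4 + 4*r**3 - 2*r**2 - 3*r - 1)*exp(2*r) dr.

(r**4 + 2*r**3 - 5*r**2 + 2*r - 2)*exp(2*r)/2 + C

Use integration by parts with u = r**4 + 4*r**3 - 2*r**2 - 3*r - 1, dv = exp(2*r) dr, so v = exp(2*r)/2.
Apply parts 4 times (tabular method): alternate signs, differentiate u down to 0, integrate dv up.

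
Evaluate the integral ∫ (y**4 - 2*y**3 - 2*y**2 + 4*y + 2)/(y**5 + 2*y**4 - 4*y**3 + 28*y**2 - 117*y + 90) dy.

2*log(y - 2)/91 - log(y - 1)/20 + 269*log(y + 5)/476 + 1023*log(y**2 + 9)/4420 - 1291*atan(y/3)/3315 + C

Factor the denominator: (y - 2)*(y - 1)*(y + 5)*(y**2 + 9).
Partial-fraction decomposition: (1023*y - 2582)/(2210*(y**2 + 9)) + 269/(476*(y + 5)) - 1/(20*(y - 1)) + 2/(91*(y - 2)).
Integrate each term; A/(y−a) gives A·log|y−a|; the (By+D)/(y²+p²) term gives a log and an atan.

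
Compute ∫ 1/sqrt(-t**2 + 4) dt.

Substitute t = 2·sin(θ), so dt = 2·cos(θ) dθ and the radical becomes sqrt(-t**2 + 4) = 2·cos(θ) by the Pythagorean identity.
Integrate the resulting trig expression in θ, then back-substitute θ = asin(t/2), sin(θ) = t/2, cos(θ) = sqrt(-t**2 + 4)/2 (absorbing any constant into C).

asin(t/2) + C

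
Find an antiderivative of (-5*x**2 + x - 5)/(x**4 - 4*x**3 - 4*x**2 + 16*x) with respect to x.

Factor the denominator: x*(x - 4)*(x - 2)*(x + 2).
Partial-fraction decomposition: 9/(16*(x + 2)) + 23/(16*(x - 2)) - 27/(16*(x - 4)) - 5/(16*x).
Integrate each term: A/(x−a) contributes A·log|x−a|.

-5*log(x)/16 - 27*log(x - 4)/16 + 23*log(x - 2)/16 + 9*log(x + 2)/16 + C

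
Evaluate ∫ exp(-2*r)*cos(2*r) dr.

Let I denote the integral. Integrate by parts with u = cos(2*r), dv = exp(-2*r) dr, so v = -exp(-2*r)/2: I = -exp(-2*r)*cos(2*r)/2 − ∫ exp(-2*r)*sin(2*r) dr.
Apply parts again with u = sin(2*r), dv = exp(-2*r) dr: ∫ exp(-2*r)*sin(2*r) dr = -exp(-2*r)*sin(2*r)/2 + I. Substituting back brings back I: I = exp(-2*r)*sin(2*r)/2 - exp(-2*r)*cos(2*r)/2 − I.
Solving for I: (1 + 1)·I equals the remaining terms, so I = (1/2)·(exp(-2*r)*sin(2*r)/2 - exp(-2*r)*cos(2*r)/2).

exp(-2*r)*sin(2*r)/4 - exp(-2*r)*cos(2*r)/4 + C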